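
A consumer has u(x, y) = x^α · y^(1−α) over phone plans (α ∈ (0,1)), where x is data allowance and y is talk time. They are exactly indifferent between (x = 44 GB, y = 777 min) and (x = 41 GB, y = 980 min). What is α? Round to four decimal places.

α ≈ 0.7667

Indifference: 44^α · 777^(1−α) = 41^α · 980^(1−α).
Rearrange to (44/41)^α = (980/777)^(1−α) and take logs: α·0.0706176 = (1−α)·0.2321122.
So α/(1−α) = (0.2321122)/(0.0706176) = 3.2868888, and α = 3.2868888/4.2868888 ≈ 0.7667.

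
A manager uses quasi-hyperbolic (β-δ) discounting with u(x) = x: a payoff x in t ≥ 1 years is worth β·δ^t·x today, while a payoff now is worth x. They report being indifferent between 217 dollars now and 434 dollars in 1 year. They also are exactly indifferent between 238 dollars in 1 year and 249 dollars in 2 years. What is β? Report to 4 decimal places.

From the later pair, β·δ^1·238 = β·δ^2·249; dividing through, δ = 238/249 = 0.95582.
Now use the now-vs-future pair: 217 = β·δ·434 gives β = 217/(0.95582·434) ≈ 0.5231.

β ≈ 0.5231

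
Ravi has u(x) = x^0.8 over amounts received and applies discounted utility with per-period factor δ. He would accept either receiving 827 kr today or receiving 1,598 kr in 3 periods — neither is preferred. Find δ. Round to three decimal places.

δ ≈ 0.839

Equating discounted utilities: u(827) = δ^3·u(1598) ⇒ δ^3 = u(827)/u(1598).
With u(x) = x^0.8: δ^3 = 827^0.8/1598^0.8 = (827/1598)^0.8 = 0.59040.
Hence δ = (0.59040)^(1/3) = 0.83891.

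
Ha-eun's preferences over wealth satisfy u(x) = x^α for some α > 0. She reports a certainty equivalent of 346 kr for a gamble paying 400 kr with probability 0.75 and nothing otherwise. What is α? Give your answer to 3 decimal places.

EU(lottery) = 0.75·400^α + 0.25·0 = 0.75·400^α.
Indifference: 346^α = 0.75·400^α, so (346/400)^α = 0.75.
α = ln(0.75) / ln(346/400) = -0.287682/-0.145026 ≈ 1.984.

α ≈ 1.984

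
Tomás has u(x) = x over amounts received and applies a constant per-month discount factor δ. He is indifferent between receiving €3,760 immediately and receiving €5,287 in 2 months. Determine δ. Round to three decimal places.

Indifference means u(3760) = δ^2 · u(5287), so δ^2 = u(3760)/u(5287).
With u(x) = x: δ^2 = 3760/5287 = 0.71118.
Hence δ = (0.71118)^(1/2) = 0.84331.

δ ≈ 0.843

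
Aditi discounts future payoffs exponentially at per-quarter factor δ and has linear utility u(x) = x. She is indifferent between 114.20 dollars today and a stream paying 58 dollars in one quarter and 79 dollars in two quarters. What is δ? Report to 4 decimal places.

Equating present values: 114.20 = 58δ + 79δ².
That is, 79δ² + 58δ − 114.20 = 0, a quadratic in δ.
The positive root is δ = [−58 + √(58² + 4·79·114.20)] / (2·79) = (−58 + 198.623)/158 ≈ 0.8900.

δ ≈ 0.8900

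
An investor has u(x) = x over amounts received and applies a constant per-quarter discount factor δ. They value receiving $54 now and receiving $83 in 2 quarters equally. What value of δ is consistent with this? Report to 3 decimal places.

δ ≈ 0.807

Equating discounted utilities: u(54) = δ^2·u(83) ⇒ δ^2 = u(54)/u(83).
With u(x) = x: δ^2 = 54/83 = 0.65060.
So δ = 0.65060^(1/2) ≈ 0.807.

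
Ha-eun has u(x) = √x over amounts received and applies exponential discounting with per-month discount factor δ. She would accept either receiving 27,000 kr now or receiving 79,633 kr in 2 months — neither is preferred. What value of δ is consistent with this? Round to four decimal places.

Equating discounted utilities: u(27000) = δ^2·u(79633) ⇒ δ^2 = u(27000)/u(79633).
With u(x) = √x: δ^2 = √27000/√79633 = √(27000/79633) = 0.58228.
So δ = 0.58228^(1/2) ≈ 0.7631.

δ ≈ 0.7631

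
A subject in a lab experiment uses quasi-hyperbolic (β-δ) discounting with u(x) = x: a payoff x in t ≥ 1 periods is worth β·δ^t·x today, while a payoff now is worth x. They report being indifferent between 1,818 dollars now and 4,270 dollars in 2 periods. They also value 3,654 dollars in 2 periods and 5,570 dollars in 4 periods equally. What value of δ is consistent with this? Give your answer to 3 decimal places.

From the later pair, β·δ^2·3654 = β·δ^4·5570; dividing through, δ^2 = 3654/5570 = 0.65601, so δ = 0.80995.

δ ≈ 0.810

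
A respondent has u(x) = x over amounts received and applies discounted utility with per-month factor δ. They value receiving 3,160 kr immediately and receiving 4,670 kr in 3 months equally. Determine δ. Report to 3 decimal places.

δ ≈ 0.878

Equating discounted utilities: u(3160) = δ^3·u(4670) ⇒ δ^3 = u(3160)/u(4670).
With u(x) = x: δ^3 = 3160/4670 = 0.67666.
Taking the cube root: δ = 0.67666^(1/3) ≈ 0.878.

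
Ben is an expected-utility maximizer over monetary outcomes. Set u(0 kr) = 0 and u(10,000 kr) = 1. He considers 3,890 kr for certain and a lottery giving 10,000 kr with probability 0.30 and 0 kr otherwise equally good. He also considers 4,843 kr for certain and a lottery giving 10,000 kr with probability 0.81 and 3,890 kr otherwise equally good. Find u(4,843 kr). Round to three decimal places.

The first gamble pins u(3,890 kr): it must equal 0.30·1 + 0.70·0 = 0.30.
Then u(4,843 kr) = 0.81·u(10,000 kr) + 0.19·u(3,890 kr) = 0.81·1.00 + 0.19·0.30 = 0.8670.

0.867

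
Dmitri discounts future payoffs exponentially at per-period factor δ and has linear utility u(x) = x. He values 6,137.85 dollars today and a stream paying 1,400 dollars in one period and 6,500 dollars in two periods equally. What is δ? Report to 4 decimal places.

Present value of the stream is 1400·δ + 6500·δ². Indifference gives 1400δ + 6500δ² = 6137.85.
That is, 6500δ² + 1400δ − 6137.85 = 0, a quadratic in δ.
δ = (−1400 + √(1400² + 4·6500·6137.85)) / (2·6500) = (−1400 + √161544100.00) / 13000 ≈ 0.8700.

δ ≈ 0.8700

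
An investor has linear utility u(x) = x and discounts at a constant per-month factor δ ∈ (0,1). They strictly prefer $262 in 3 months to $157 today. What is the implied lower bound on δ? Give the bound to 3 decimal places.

The preference means 157 < δ^3·262.
Hence δ^3 > 157/262 = 0.59924, and x ↦ x^(1/3) is increasing on (0,∞).
δ > (157/262)^(1/3) ≈ 0.843.

δ > 0.843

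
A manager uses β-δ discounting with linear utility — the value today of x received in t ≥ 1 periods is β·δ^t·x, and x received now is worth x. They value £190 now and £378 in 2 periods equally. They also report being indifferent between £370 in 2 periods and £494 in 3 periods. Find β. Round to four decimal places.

β ≈ 0.8960

Both payoffs in the second observation are in the future, so β drops out: δ^2·370 = δ^3·494 ⇒ δ = 370/494 = 0.74899.
Substituting δ into 190 = β·δ^2·378: β = 190/(212.052) ≈ 0.8960.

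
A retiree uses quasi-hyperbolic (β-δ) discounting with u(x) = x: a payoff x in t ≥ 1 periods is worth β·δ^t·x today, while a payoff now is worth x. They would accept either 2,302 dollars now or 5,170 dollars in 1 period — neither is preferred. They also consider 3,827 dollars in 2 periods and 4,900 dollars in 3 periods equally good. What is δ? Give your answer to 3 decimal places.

δ ≈ 0.781

Both payoffs in the second observation are in the future, so β drops out: δ^2·3827 = δ^3·4900 ⇒ δ = 3827/4900 = 0.78102.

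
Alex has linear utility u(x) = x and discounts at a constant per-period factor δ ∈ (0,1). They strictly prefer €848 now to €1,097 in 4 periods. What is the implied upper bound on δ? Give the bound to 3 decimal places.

δ < 0.938

The preference means 848 > δ^4·1097.
Dividing by 1097: δ^4 < 0.77302. Both sides are positive, so the 4th root keeps the direction.
δ < 0.77302^(1/4) = 0.938.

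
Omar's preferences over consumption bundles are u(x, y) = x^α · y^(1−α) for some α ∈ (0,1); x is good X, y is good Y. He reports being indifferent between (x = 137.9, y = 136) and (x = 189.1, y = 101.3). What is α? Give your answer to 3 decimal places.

α ≈ 0.483

Indifference: 137.9^α · 136^(1−α) = 189.1^α · 101.3^(1−α).
Rearrange to (137.9/189.1)^α = (101.3/136)^(1−α) and take logs: α·-0.315747 = (1−α)·-0.294568.
So α/(1−α) = (-0.294568)/(-0.315747) = 0.932924, and α = 0.932924/1.932924 ≈ 0.483.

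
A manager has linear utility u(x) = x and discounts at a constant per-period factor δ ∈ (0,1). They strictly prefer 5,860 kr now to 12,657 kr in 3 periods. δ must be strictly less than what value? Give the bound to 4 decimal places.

δ < 0.7736

The preference means 5860 > δ^3·12657.
So δ^3 < 5860/12657 = 0.46298; taking the cube root of both positive sides preserves the inequality.
δ < (5860/12657)^(1/3) ≈ 0.7736.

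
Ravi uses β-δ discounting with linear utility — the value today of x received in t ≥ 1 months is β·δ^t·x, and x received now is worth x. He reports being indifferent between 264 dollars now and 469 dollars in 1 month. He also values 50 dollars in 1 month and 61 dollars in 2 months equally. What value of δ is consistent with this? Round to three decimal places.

The second indifference involves only future payoffs, so β cancels: β·δ^1·50 = β·δ^2·61, giving δ = 50/61 = 0.81967.

δ ≈ 0.820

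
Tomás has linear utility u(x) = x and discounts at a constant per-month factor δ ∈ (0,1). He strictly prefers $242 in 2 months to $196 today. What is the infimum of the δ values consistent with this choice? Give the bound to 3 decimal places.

δ > 0.900

The preference means 196 < δ^2·242.
Hence δ^2 > 196/242 = 0.80992, and x ↦ x^(1/2) is increasing on (0,∞).
δ > (196/242)^(1/2) ≈ 0.900.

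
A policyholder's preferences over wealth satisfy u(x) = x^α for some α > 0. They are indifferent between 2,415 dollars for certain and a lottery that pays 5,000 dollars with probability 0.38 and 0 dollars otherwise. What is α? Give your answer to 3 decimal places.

Since u(0) = 0, the lottery's EU is 0.38·5000^α.
Equating: 2415^α = 0.38·5000^α, i.e. 0.4830^α = 0.38.
α = ln(0.38) / ln(2415/5000) = -0.967584/-0.727739 ≈ 1.330.

α ≈ 1.330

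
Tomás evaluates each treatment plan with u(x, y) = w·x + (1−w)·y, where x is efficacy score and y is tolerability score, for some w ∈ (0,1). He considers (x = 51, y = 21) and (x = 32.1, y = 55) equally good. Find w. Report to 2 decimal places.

Equating utilities: w·51 + (1−w)·21 = w·32.1 + (1−w)·55.
Collecting terms: w·18.9 = (1−w)·34.
The marginal rate of substitution is 34/18.9, so w = 34/(18.9+34) = 0.64.

w = 0.64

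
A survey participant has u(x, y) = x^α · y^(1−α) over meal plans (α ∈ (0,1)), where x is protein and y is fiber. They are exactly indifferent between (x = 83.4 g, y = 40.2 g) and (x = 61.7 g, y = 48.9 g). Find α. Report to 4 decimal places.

α ≈ 0.3940

Set the two utilities equal: 83.4^α·40.2^(1−α) = 61.7^α·48.9^(1−α).
(83.4/61.7)^α = (48.9/40.2)^(1−α); take logs: α·ln(83.4/61.7) = (1−α)·ln(48.9/40.2), i.e. α·0.3013644 = (1−α)·0.1959104.
So α/(1−α) = (0.1959104)/(0.3013644) = 0.6500781, and α = 0.6500781/1.6500781 ≈ 0.3940.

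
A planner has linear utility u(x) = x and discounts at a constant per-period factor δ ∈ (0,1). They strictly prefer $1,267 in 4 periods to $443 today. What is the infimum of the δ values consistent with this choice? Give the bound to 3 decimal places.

δ > 0.769

Under u(x) = x this choice says 443 < δ^4·1267.
Dividing by 1267: δ^4 > 0.34964. Both sides are positive, so the 4th root keeps the direction.
δ > 0.34964^(1/4) = 0.769.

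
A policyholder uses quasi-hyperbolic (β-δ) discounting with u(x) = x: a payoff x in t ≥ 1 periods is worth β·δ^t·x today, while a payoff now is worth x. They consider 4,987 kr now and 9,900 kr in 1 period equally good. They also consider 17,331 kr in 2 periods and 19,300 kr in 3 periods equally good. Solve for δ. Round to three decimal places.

δ ≈ 0.898

From the later pair, β·δ^2·17331 = β·δ^3·19300; dividing through, δ = 17331/19300 = 0.89798.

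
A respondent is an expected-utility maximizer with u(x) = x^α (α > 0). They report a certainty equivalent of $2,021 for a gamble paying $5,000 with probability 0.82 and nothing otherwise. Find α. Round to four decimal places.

The lottery's expected utility is 0.82·u(5000) + 0.18·u(0) = 0.82·5000^α (since u(0) = 0 for α > 0).
Setting u(2021) equal to that: 2021^α = 0.82·5000^α ⇒ (2021/5000)^α = 0.82.
Take logs: α = ln 0.82 / ln(2021/5000) ≈ 0.219078.

α ≈ 0.2191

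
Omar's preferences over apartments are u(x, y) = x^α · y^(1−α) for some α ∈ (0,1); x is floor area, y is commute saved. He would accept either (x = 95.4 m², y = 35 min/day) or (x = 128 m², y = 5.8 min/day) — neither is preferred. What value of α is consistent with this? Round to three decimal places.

Set the two utilities equal: 95.4^α·35^(1−α) = 128^α·5.8^(1−α).
Rearrange to (95.4/128)^α = (5.8/35)^(1−α) and take logs: α·-0.293952 = (1−α)·-1.797490.
Thus α·(-2.091442) = -1.797490, so α = -1.797490/-2.091442 ≈ 0.859.

α ≈ 0.859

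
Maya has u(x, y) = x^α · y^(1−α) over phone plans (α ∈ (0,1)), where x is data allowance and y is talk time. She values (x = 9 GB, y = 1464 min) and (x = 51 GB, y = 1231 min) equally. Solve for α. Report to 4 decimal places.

α ≈ 0.0909

Indifference: 9^α · 1464^(1−α) = 51^α · 1231^(1−α).
Taking logs: α·ln 9 + (1−α)·ln 1464 = α·ln 51 + (1−α)·ln 1231, i.e. α·-1.7346011 = (1−α)·-0.1733456.
So α/(1−α) = (-0.1733456)/(-1.7346011) = 0.0999340, and α = 0.0999340/1.0999340 ≈ 0.0909.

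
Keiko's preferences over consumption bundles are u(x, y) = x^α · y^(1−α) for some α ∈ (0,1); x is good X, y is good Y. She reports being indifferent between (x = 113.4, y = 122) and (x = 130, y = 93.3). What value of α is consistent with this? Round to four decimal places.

The Cobb–Douglas utilities coincide, so 113.4^α·122^(1−α) = 130^α·93.3^(1−α).
Taking logs: α·ln 113.4 + (1−α)·ln 122 = α·ln 130 + (1−α)·ln 93.3, i.e. α·-0.1366131 = (1−α)·-0.2682009.
With A = -0.1366131 and B = -0.2682009: α·A = (1−α)·B, so α = B/(A+B) = -0.2682009/-0.4048140 ≈ 0.6625.

α ≈ 0.6625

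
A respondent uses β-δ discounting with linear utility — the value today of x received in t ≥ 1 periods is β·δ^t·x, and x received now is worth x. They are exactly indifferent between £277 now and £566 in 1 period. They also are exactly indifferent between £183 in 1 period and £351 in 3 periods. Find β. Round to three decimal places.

From the later pair, β·δ^1·183 = β·δ^3·351; dividing through, δ^2 = 183/351 = 0.52137, so δ = 0.72206.
Now use the now-vs-future pair: 277 = β·δ·566 gives β = 277/(0.72206·566) ≈ 0.678.

β ≈ 0.678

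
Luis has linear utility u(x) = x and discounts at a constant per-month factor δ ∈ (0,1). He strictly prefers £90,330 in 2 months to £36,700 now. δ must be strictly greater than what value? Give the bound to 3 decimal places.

Under u(x) = x this choice says 36700 < δ^2·90330.
Hence δ^2 > 36700/90330 = 0.40629, and x ↦ x^(1/2) is increasing on (0,∞).
δ > (36700/90330)^(1/2) ≈ 0.637.

δ > 0.637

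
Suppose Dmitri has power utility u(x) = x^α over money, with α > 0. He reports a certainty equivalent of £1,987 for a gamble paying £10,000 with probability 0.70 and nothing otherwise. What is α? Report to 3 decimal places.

α ≈ 0.221

EU(lottery) = 0.70·10000^α + 0.30·0 = 0.70·10000^α.
Equating: 1987^α = 0.70·10000^α, i.e. 0.1987^α = 0.70.
α = ln(0.70) / ln(1987/10000) = -0.356675/-1.615959 ≈ 0.221.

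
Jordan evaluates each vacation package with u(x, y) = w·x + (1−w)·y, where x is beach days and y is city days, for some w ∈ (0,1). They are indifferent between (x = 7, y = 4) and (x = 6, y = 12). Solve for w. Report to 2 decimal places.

w = 0.89

Equating utilities: w·7 + (1−w)·4 = w·6 + (1−w)·12.
Collecting terms: w·1 = (1−w)·8.
The marginal rate of substitution is 8/1, so w = 8/(1+8) = 0.89.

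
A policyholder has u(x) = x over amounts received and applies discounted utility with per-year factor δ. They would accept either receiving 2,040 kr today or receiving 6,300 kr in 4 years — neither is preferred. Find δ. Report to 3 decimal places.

The payoff in 4 years is discounted by δ^4, so u(2040) = δ^4·u(6300) and δ^4 = u(2040)/u(6300).
With u(x) = x: δ^4 = 2040/6300 = 0.32381.
Hence δ = (0.32381)^(1/4) = 0.75435.

δ ≈ 0.754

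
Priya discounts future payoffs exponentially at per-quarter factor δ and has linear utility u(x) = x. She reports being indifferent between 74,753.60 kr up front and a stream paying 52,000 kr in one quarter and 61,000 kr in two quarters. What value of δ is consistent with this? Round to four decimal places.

δ ≈ 0.7600

Equating present values: 74753.60 = 52000δ + 61000δ².
That is, 61000δ² + 52000δ − 74753.60 = 0, a quadratic in δ.
By the quadratic formula (taking the positive root), δ = (−52000 + √20943878400.00) / 122000 ≈ 0.7600.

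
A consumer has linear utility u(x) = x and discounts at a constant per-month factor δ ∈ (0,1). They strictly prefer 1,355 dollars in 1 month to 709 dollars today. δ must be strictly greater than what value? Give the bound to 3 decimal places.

δ > 0.523

Under u(x) = x this choice says 709 < δ·1355.
Dividing through by 1355 gives δ > 0.52325.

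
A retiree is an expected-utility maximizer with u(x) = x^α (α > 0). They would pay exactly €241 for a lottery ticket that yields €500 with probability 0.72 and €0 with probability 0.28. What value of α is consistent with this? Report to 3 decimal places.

The lottery's expected utility is 0.72·u(500) + 0.28·u(0) = 0.72·500^α (since u(0) = 0 for α > 0).
Equating: 241^α = 0.72·500^α, i.e. 0.4820^α = 0.72.
Take logs: α = ln 0.72 / ln(241/500) ≈ 0.45012.

α ≈ 0.450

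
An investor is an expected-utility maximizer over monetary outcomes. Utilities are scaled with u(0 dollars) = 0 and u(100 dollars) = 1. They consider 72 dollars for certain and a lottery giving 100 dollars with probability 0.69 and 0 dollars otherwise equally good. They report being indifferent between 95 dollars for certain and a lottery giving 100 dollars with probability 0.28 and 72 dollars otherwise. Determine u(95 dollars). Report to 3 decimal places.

0.777

From the first indifference, u(72 dollars) = 0.69·u(100 dollars) + 0.31·u(0 dollars) = 0.69·1 + 0.31·0 = 0.69.
Then u(95 dollars) = 0.28·u(100 dollars) + 0.72·u(72 dollars) = 0.28·1.00 + 0.72·0.69 = 0.7768.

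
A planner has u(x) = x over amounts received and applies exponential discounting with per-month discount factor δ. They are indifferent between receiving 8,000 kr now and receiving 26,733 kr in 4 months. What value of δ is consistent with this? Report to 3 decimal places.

Indifference means u(8000) = δ^4 · u(26733), so δ^4 = u(8000)/u(26733).
With u(x) = x: δ^4 = 8000/26733 = 0.29926.
Taking the 4th root: δ = 0.29926^(1/4) ≈ 0.740.

δ ≈ 0.740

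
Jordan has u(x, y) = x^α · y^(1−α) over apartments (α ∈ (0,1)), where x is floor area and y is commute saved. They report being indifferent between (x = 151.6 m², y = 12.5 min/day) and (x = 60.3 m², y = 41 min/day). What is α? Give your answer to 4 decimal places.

α ≈ 0.5630

The Cobb–Douglas utilities coincide, so 151.6^α·12.5^(1−α) = 60.3^α·41^(1−α).
Rearrange to (151.6/60.3)^α = (41/12.5)^(1−α) and take logs: α·0.9219134 = (1−α)·1.1878434.
Thus α·(2.1097568) = 1.1878434, so α = 1.1878434/2.1097568 ≈ 0.5630.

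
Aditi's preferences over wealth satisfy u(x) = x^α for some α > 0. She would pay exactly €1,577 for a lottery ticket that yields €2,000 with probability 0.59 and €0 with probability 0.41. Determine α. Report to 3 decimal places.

α ≈ 2.220

EU(lottery) = 0.59·2000^α + 0.41·0 = 0.59·2000^α.
Setting u(1577) equal to that: 1577^α = 0.59·2000^α ⇒ (1577/2000)^α = 0.59.
Taking logs: α·ln(1577/2000) = ln(0.59), so α = -0.527633 / -0.237623 ≈ 2.220.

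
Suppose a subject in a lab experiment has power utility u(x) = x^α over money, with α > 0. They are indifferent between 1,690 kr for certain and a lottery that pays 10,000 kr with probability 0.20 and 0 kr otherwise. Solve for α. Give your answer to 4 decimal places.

Since u(0) = 0, the lottery's EU is 0.20·10000^α.
Setting u(1690) equal to that: 1690^α = 0.20·10000^α ⇒ (1690/10000)^α = 0.20.
α = ln(0.20) / ln(1690/10000) = -1.6094379/-1.7778566 ≈ 0.9053.

α ≈ 0.9053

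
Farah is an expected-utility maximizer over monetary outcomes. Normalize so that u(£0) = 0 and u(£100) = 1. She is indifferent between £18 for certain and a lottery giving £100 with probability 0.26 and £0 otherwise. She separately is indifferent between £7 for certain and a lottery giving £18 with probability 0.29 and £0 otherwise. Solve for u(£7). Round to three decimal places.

0.075

First, u(£18) = 0.26·u(£100) + 0.74·u(£0) = 0.26.
The second indifference gives u(£7) = 0.29·u(£18) + 0.71·u(£0) = 0.29·0.26 + 0.71·0.00 = 0.0754.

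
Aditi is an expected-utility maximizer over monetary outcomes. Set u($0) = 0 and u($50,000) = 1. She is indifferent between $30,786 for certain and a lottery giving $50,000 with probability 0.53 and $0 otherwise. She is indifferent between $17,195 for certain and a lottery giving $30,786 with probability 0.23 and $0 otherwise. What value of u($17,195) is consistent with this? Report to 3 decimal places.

First, u($30,786) = 0.53·u($50,000) + 0.47·u($0) = 0.53.
Then u($17,195) = 0.23·u($30,786) + 0.77·u($0) = 0.23·0.53 + 0.77·0.00 = 0.1219.

0.122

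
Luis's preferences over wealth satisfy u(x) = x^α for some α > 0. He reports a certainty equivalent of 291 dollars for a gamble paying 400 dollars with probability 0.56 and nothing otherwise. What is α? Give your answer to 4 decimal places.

α ≈ 1.8225

Since u(0) = 0, the lottery's EU is 0.56·400^α.
Equating: 291^α = 0.56·400^α, i.e. 0.7275^α = 0.56.
α = ln(0.56) / ln(291/400) = -0.5798185/-0.3181413 ≈ 1.8225.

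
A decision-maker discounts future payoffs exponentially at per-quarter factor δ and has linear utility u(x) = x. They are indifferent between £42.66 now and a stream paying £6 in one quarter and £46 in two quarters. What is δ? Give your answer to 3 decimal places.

δ ≈ 0.900

Present value of the stream is 6·δ + 46·δ². Indifference gives 6δ + 46δ² = 42.66.
That is, 46δ² + 6δ − 42.66 = 0, a quadratic in δ.
By the quadratic formula (taking the positive root), δ = (−6 + √7885.44) / 92 ≈ 0.900.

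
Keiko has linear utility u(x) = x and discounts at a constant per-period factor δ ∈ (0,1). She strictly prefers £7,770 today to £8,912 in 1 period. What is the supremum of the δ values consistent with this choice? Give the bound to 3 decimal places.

The preference means 7770 > δ·8912.
Dividing through by 8912 gives δ < 0.87186.

δ < 0.872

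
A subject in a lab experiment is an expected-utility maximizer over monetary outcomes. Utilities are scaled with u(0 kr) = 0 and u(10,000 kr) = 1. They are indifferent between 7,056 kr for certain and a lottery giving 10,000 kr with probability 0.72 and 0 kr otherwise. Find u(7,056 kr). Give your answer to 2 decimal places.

By the standard-gamble method, u(7,056 kr) is just the indifference probability on the best outcome: 0.72.

0.72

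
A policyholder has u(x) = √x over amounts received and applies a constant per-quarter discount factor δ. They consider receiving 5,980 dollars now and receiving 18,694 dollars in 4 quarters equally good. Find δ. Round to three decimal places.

δ ≈ 0.867

The payoff in 4 quarters is discounted by δ^4, so u(5980) = δ^4·u(18694) and δ^4 = u(5980)/u(18694).
With u(x) = √x: δ^4 = √5980/√18694 = √(5980/18694) = 0.56559.
So δ = 0.56559^(1/4) ≈ 0.867.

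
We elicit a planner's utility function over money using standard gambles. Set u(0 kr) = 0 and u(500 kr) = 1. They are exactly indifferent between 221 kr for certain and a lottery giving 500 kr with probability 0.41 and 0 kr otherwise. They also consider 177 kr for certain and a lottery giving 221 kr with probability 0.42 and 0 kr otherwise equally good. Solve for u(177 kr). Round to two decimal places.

0.17

From the first indifference, u(221 kr) = 0.41·u(500 kr) + 0.59·u(0 kr) = 0.41·1 + 0.59·0 = 0.41.
The second indifference gives u(177 kr) = 0.42·u(221 kr) + 0.58·u(0 kr) = 0.42·0.41 + 0.58·0.00 = 0.1722.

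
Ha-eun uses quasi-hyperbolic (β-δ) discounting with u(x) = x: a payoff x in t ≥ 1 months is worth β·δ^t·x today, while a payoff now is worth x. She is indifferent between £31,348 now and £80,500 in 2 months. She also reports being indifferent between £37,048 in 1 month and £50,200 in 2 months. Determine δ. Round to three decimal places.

From the later pair, β·δ^1·37048 = β·δ^2·50200; dividing through, δ = 37048/50200 = 0.73801.

δ ≈ 0.738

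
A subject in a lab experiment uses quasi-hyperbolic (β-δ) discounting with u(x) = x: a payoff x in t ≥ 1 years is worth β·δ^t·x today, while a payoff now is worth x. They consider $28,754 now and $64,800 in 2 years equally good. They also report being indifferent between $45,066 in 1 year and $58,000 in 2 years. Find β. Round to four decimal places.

β ≈ 0.7350

Both payoffs in the second observation are in the future, so β drops out: δ^1·45066 = δ^2·58000 ⇒ δ = 45066/58000 = 0.77700.
The first indifference: 28754 = β·δ^2·64800, so β = 28754/(δ^2·64800) = 28754/(0.60373·64800) ≈ 0.7350.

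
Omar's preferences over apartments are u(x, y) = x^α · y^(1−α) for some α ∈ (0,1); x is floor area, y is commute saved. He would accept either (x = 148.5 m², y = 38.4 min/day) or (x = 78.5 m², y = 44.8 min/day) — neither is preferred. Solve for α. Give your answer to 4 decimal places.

α ≈ 0.1947

Indifference: 148.5^α · 38.4^(1−α) = 78.5^α · 44.8^(1−α).
Rearrange to (148.5/78.5)^α = (44.8/38.4)^(1−α) and take logs: α·0.6374863 = (1−α)·0.1541507.
So α/(1−α) = (0.1541507)/(0.6374863) = 0.2418102, and α = 0.2418102/1.2418102 ≈ 0.1947.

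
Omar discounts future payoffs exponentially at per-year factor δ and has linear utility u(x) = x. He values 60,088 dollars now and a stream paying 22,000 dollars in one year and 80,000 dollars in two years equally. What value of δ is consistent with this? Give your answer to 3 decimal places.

The stream is worth 22000δ + 80000δ² today, so 22000δ + 80000δ² = 60088.
That is, 80000δ² + 22000δ − 60088 = 0, a quadratic in δ.
By the quadratic formula (taking the positive root), δ = (−22000 + √19712160000.00) / 160000 ≈ 0.740.

δ ≈ 0.740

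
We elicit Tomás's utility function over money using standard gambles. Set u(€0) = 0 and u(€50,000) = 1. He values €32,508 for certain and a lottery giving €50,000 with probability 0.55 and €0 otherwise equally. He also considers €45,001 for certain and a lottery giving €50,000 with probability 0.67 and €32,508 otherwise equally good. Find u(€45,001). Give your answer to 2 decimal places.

The first gamble pins u(€32,508): it must equal 0.55·1 + 0.45·0 = 0.55.
Then u(€45,001) = 0.67·u(€50,000) + 0.33·u(€32,508) = 0.67·1.00 + 0.33·0.55 = 0.8515.

0.85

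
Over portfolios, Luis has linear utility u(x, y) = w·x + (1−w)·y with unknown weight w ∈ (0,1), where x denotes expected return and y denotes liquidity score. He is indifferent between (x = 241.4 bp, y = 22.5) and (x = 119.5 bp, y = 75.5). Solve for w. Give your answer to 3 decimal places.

u(241.4,22.5) = u(119.5,75.5) means w·241.4 + (1−w)·22.5 = w·119.5 + (1−w)·75.5.
Collecting terms: w·121.9 = (1−w)·53.
So w/(1−w) = 53/121.9 = 0.4348, giving w = 53/(121.9+53) = 0.303.

w = 0.303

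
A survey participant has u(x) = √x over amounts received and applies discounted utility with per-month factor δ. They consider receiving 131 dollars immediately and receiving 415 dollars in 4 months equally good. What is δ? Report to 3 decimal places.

δ ≈ 0.866

The payoff in 4 months is discounted by δ^4, so u(131) = δ^4·u(415) and δ^4 = u(131)/u(415).
Since u(x) = √x, δ^4 = √(131/415) = 0.56184.
So δ = 0.56184^(1/4) ≈ 0.866.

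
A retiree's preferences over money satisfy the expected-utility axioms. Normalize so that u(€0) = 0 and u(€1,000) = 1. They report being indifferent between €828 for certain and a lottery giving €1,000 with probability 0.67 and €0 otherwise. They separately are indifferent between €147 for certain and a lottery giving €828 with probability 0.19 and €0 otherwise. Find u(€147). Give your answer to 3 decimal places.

0.127

The first gamble pins u(€828): it must equal 0.67·1 + 0.33·0 = 0.67.
Chaining: u(€147) = 0.19·0.67 + 0.81·0.00 = 0.1273.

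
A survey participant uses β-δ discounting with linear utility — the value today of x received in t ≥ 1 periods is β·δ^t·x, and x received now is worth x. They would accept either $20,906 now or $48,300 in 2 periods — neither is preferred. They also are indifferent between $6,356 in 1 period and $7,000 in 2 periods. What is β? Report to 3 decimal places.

β ≈ 0.525

The second indifference involves only future payoffs, so β cancels: β·δ^1·6356 = β·δ^2·7000, giving δ = 6356/7000 = 0.90800.
Now use the now-vs-future pair: 20906 = β·δ^2·48300 gives β = 20906/(0.82446·48300) ≈ 0.525.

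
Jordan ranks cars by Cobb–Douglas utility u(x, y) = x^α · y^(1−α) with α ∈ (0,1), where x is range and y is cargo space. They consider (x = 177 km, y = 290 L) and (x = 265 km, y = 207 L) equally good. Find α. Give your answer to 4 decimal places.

α ≈ 0.4552

Indifference: 177^α · 290^(1−α) = 265^α · 207^(1−α).
(177/265)^α = (207/290)^(1−α); take logs: α·ln(177/265) = (1−α)·ln(207/290), i.e. α·-0.4035801 = (1−α)·-0.3371621.
So α/(1−α) = (-0.3371621)/(-0.4035801) = 0.8354280, and α = 0.8354280/1.8354280 ≈ 0.4552.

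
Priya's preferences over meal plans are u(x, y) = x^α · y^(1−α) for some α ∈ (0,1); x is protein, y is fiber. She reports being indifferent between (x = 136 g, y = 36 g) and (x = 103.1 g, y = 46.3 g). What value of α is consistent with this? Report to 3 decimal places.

α ≈ 0.476

The Cobb–Douglas utilities coincide, so 136^α·36^(1−α) = 103.1^α·46.3^(1−α).
Taking logs: α·ln 136 + (1−α)·ln 36 = α·ln 103.1 + (1−α)·ln 46.3, i.e. α·0.276955 = (1−α)·0.251623.
With A = 0.276955 and B = 0.251623: α·A = (1−α)·B, so α = B/(A+B) = 0.251623/0.528578 ≈ 0.476.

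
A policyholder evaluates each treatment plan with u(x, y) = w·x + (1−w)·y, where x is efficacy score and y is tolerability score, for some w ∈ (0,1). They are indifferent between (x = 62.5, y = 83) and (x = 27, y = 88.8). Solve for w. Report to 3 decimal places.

w = 0.140

Indifference: w·62.5 + (1−w)·83 = w·27 + (1−w)·88.8.
w·(62.5−27) = (1−w)·(88.8−83), i.e. w·35.5 = (1−w)·5.8.
Hence w = 5.8/(35.5+5.8) = 5.8/41.3 = 0.140.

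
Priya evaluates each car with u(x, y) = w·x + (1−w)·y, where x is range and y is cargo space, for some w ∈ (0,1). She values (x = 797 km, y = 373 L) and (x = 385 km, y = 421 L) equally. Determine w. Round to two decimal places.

w = 0.10

Equating utilities: w·797 + (1−w)·373 = w·385 + (1−w)·421.
Collecting terms: w·412 = (1−w)·48.
The marginal rate of substitution is 48/412, so w = 48/(412+48) = 0.10.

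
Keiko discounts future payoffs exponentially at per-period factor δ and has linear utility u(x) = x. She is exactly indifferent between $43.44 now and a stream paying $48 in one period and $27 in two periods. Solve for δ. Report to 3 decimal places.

Present value of the stream is 48·δ + 27·δ². Indifference gives 48δ + 27δ² = 43.44.
That is, 27δ² + 48δ − 43.44 = 0, a quadratic in δ.
By the quadratic formula (taking the positive root), δ = (−48 + √6995.52) / 54 ≈ 0.660.

δ ≈ 0.660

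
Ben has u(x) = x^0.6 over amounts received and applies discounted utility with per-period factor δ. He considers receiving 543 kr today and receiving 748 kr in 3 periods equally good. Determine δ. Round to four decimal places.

δ ≈ 0.9379

Indifference means u(543) = δ^3 · u(748), so δ^3 = u(543)/u(748).
With u(x) = x^0.6: δ^3 = 543^0.6/748^0.6 = (543/748)^0.6 = 0.82516.
Hence δ = (0.82516)^(1/3) = 0.937950.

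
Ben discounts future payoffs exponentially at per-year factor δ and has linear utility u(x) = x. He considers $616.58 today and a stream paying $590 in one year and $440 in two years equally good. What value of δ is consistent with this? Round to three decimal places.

Present value of the stream is 590·δ + 440·δ². Indifference gives 590δ + 440δ² = 616.58.
That is, 440δ² + 590δ − 616.58 = 0, a quadratic in δ.
By the quadratic formula (taking the positive root), δ = (−590 + √1433280.80) / 880 ≈ 0.690.

δ ≈ 0.690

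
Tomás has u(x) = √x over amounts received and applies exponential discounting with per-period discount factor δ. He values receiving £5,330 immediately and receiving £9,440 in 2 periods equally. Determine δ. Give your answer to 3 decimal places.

δ ≈ 0.867

Equating discounted utilities: u(5330) = δ^2·u(9440) ⇒ δ^2 = u(5330)/u(9440).
Since u(x) = √x, δ^2 = √(5330/9440) = 0.75141.
Taking the square root: δ = 0.75141^(1/2) ≈ 0.867.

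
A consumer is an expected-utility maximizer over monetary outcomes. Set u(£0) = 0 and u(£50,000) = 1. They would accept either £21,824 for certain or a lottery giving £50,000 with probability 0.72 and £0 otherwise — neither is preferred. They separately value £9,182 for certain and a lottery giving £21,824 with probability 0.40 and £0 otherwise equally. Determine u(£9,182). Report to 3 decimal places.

0.288

From the first indifference, u(£21,824) = 0.72·u(£50,000) + 0.28·u(£0) = 0.72·1 + 0.28·0 = 0.72.
Then u(£9,182) = 0.40·u(£21,824) + 0.60·u(£0) = 0.40·0.72 + 0.60·0.00 = 0.2880.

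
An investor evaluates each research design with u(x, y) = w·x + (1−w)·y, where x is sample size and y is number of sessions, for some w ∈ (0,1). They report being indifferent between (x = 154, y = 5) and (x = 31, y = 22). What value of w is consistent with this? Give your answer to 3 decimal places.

w = 0.121

Equating utilities: w·154 + (1−w)·5 = w·31 + (1−w)·22.
Rearranging, 123·w − 17·(1−w) = 0.
The marginal rate of substitution is 17/123, so w = 17/(123+17) = 0.121.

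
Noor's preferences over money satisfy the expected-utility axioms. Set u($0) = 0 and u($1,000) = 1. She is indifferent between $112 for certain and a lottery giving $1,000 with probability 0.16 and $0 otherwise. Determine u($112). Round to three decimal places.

The indifference gives u($112) = 0.16·u($1,000) + 0.84·u($0) = 0.16·1 + 0.84·0 = 0.16.

0.160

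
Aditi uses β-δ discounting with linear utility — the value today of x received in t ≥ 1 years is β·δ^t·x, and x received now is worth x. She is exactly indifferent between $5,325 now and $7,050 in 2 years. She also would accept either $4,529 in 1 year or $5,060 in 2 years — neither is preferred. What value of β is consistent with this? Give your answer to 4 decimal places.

The second indifference involves only future payoffs, so β cancels: β·δ^1·4529 = β·δ^2·5060, giving δ = 4529/5060 = 0.89506.
Now use the now-vs-future pair: 5325 = β·δ^2·7050 gives β = 5325/(0.80113·7050) ≈ 0.9428.

β ≈ 0.9428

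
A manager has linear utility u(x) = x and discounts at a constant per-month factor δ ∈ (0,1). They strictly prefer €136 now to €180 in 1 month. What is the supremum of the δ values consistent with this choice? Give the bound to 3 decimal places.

δ < 0.756

Under u(x) = x this choice says 136 > δ·180.
So δ < 136/180 = 0.75556.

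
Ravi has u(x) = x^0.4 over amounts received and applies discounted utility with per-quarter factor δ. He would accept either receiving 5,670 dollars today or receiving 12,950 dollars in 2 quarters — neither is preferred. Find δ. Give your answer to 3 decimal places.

Equating discounted utilities: u(5670) = δ^2·u(12950) ⇒ δ^2 = u(5670)/u(12950).
With u(x) = x^0.4: δ^2 = 5670^0.4/12950^0.4 = (5670/12950)^0.4 = 0.71866.
So δ = 0.71866^(1/2) ≈ 0.848.

δ ≈ 0.848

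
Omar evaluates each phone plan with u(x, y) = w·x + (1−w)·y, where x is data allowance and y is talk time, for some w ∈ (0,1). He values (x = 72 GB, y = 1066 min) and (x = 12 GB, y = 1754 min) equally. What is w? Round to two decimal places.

Equating utilities: w·72 + (1−w)·1066 = w·12 + (1−w)·1754.
Collecting terms: w·60 = (1−w)·688.
Hence w = 688/(60+688) = 688/748 = 0.92.

w = 0.92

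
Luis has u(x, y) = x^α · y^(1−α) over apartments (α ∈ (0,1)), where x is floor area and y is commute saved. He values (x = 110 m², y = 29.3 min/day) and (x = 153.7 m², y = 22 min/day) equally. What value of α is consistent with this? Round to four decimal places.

α ≈ 0.4614

Indifference: 110^α · 29.3^(1−α) = 153.7^α · 22^(1−α).
Rearrange to (110/153.7)^α = (22/29.3)^(1−α) and take logs: α·-0.3345223 = (1−α)·-0.2865451.
So α/(1−α) = (-0.2865451)/(-0.3345223) = 0.8565800, and α = 0.8565800/1.8565800 ≈ 0.4614.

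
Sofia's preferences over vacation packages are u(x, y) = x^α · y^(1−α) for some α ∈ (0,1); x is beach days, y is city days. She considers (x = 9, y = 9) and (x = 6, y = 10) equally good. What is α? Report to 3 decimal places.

Set the two utilities equal: 9^α·9^(1−α) = 6^α·10^(1−α).
(9/6)^α = (10/9)^(1−α); take logs: α·ln(9/6) = (1−α)·ln(10/9), i.e. α·0.405465 = (1−α)·0.105361.
So α/(1−α) = (0.105361)/(0.405465) = 0.259852, and α = 0.259852/1.259852 ≈ 0.206.

α ≈ 0.206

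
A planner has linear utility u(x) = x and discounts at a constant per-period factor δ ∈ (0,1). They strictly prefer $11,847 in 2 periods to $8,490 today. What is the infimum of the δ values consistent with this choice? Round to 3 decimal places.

δ > 0.847

Under u(x) = x this choice says 8490 < δ^2·11847.
Dividing by 11847: δ^2 > 0.71664. Both sides are positive, so the square root keeps the direction.
δ > (8490/11847)^(1/2) ≈ 0.847.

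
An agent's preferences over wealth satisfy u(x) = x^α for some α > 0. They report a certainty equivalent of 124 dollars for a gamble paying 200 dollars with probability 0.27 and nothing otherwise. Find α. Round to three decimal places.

The lottery's expected utility is 0.27·u(200) + 0.73·u(0) = 0.27·200^α (since u(0) = 0 for α > 0).
Setting u(124) equal to that: 124^α = 0.27·200^α ⇒ (124/200)^α = 0.27.
Taking logs: α·ln(124/200) = ln(0.27), so α = -1.309333 / -0.478036 ≈ 2.739.

α ≈ 2.739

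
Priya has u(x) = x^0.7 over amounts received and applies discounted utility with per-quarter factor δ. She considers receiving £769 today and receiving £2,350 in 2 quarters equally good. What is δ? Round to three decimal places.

Equating discounted utilities: u(769) = δ^2·u(2350) ⇒ δ^2 = u(769)/u(2350).
With u(x) = x^0.7: δ^2 = 769^0.7/2350^0.7 = (769/2350)^0.7 = 0.45751.
Taking the square root: δ = 0.45751^(1/2) ≈ 0.676.

δ ≈ 0.676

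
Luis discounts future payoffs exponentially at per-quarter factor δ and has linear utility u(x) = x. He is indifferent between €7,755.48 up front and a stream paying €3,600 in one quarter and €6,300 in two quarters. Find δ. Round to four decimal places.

The stream is worth 3600δ + 6300δ² today, so 3600δ + 6300δ² = 7755.48.
So 6300δ² + 3600δ − 7755.48 = 0.
By the quadratic formula (taking the positive root), δ = (−3600 + √208398096.00) / 12600 ≈ 0.8600.

δ ≈ 0.8600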